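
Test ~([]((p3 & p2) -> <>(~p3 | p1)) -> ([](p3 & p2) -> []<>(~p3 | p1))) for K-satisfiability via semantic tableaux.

1. ~([]((p3 & p2) -> <>(~p3 | p1)) -> ([](p3 & p2) -> []<>(~p3 | p1))), w0
2. []((p3 & p2) -> <>(~p3 | p1)), w0   [~->-rule on 1]
3. ~([](p3 & p2) -> []<>(~p3 | p1)), w0   [~->-rule on 1]
4. [](p3 & p2), w0   [~->-rule on 3]
5. ~[]<>(~p3 | p1), w0   [~->-rule on 3]
6. ~<>(~p3 | p1), w1   [~[]-rule on 5: fresh world w1, w0Rw1]
7. (p3 & p2) -> <>(~p3 | p1), w1   [[]-rule on 2 via w0Rw1]
8. p3 & p2, w1   [[]-rule on 4 via w0Rw1]
9. p3, w1   [&-rule on 8]
10. p2, w1   [&-rule on 8]
11. <>(~p3 | p1), w1   [->-rule on 7 (branches; this branch)]
12. ~p3 | p1, w2   [<>-rule on 11: fresh world w2, w1Rw2]
13. ~(~p3 | p1), w2   [~<>-rule on 6 via w1Rw2]
14. p3, w2   [~|-rule on 13]
15. ~p1, w2   [~|-rule on 13]
16. p1, w2   [|-rule on 12 (branches; this branch)]
Accessibility: w0Rw1, w1Rw2
Branch closes: p1 and ~p1 both at w2.
All branches of the tableau close; one closing branch shown above.

Unsatisfiable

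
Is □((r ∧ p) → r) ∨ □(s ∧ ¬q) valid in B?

Tableau for the negation ¬(□((r ∧ p) → r) ∨ □(s ∧ ¬q)):
1. ¬(□((r ∧ p) → r) ∨ □(s ∧ ¬q)), u
2. ¬□((r ∧ p) → r), u
3. ¬□(s ∧ ¬q), u
4. ¬((r ∧ p) → r), v
5. r ∧ p, v
6. ¬r, v
7. r, v
8. p, v
Accessibility: uRu, uRv, vRu, vRv
Branch closes: r and ¬r both at v.
All branches of the negation close; one closing branch shown above.

Valid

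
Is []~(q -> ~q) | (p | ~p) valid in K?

Tableau for the negation ~([]~(q -> ~q) | (p | ~p)):
1. ~([]~(q -> ~q) | (p | ~p)), 0
2. ~[]~(q -> ~q), 0
3. ~(p | ~p), 0
4. ~p, 0
5. p, 0
Branch closes: p and ~p both at 0.
All branches of the negation close; one closing branch shown above.

Yes, valid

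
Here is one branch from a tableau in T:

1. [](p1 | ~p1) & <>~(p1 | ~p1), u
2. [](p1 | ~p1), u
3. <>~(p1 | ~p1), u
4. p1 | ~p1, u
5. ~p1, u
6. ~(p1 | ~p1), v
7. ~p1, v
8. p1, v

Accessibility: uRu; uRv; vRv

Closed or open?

Closed

Both p1 and ~p1 appear at v.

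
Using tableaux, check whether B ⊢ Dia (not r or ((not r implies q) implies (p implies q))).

Tableau for the negation not Dia (not r or ((not r implies q) implies (p implies q))):
1. not Dia (not r or ((not r implies q) implies (p implies q))), u
2. not (not r or ((not r implies q) implies (p implies q))), u
3. r, u
4. not ((not r implies q) implies (p implies q)), u
5. not r implies q, u
6. not (p implies q), u
7. p, u
8. not q, u
Accessibility: uRu
The negation has an open branch (countermodel exists).

No, not valid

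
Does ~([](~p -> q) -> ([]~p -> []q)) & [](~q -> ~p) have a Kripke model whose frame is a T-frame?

1. ~([](~p -> q) -> ([]~p -> []q)) & [](~q -> ~p), w0
2. ~([](~p -> q) -> ([]~p -> []q)), w0
3. [](~q -> ~p), w0
4. [](~p -> q), w0
5. ~([]~p -> []q), w0
6. []~p, w0
7. ~[]q, w0
8. ~q -> ~p, w0
9. ~p -> q, w0
10. ~p, w0
11. q, w0
12. ~q, w1
13. ~q -> ~p, w1
14. ~p -> q, w1
15. ~p, w1
16. q, w1
Accessibility: w0Rw0, w0Rw1, w1Rw1
Branch closes: q and ~q both at w1.
Every branch closes; the branch above is one of them.

Unsatisfiable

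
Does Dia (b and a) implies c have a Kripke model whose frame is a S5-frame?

Yes, satisfiable

1. Dia (b and a) implies c, 0
2. c, 0   [implies-rule on 1 (branches; this branch)]
Accessibility: 0R0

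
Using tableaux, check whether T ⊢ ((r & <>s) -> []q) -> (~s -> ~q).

Invalid (countermodel exists)

Tableau for the negation ~(((r & <>s) -> []q) -> (~s -> ~q)):
1. ~(((r & <>s) -> []q) -> (~s -> ~q)), w0
2. (r & <>s) -> []q, w0   [~->-rule on 1]
3. ~(~s -> ~q), w0   [~->-rule on 1]
4. ~s, w0   [~->-rule on 3]
5. q, w0   [~->-rule on 3]
6. []q, w0   [->-rule on 2 (branches; this branch)]
Accessibility: w0Rw0
The negation has an open branch (countermodel exists).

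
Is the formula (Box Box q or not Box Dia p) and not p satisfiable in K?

Satisfiable (open branch found)

1. (Box Box q or not Box Dia p) and not p, 0
2. Box Box q or not Box Dia p, 0
3. not p, 0
4. not Box Dia p, 0
5. not Dia p, 1
Accessibility: 0R1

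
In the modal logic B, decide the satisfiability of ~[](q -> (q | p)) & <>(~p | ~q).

1. ~[](q -> (q | p)) & <>(~p | ~q), u
2. ~[](q -> (q | p)), u
3. <>(~p | ~q), u
4. ~(q -> (q | p)), v
5. q, v
6. ~(q | p), v
7. ~q, v
8. ~p, v
Accessibility: uRu, uRv, vRu, vRv
Branch closes: q and ~q both at v.
Every branch closes; the branch above is one of them.

No, unsatisfiable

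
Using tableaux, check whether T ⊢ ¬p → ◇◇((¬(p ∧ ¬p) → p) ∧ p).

Tableau for the negation ¬(¬p → ◇◇((¬(p ∧ ¬p) → p) ∧ p)):
1. ¬(¬p → ◇◇((¬(p ∧ ¬p) → p) ∧ p)), w0
2. ¬p, w0   [¬→-rule on 1]
3. ¬◇◇((¬(p ∧ ¬p) → p) ∧ p), w0   [¬→-rule on 1]
4. ¬◇((¬(p ∧ ¬p) → p) ∧ p), w0   [¬◇-rule on 3 via w0Rw0]
5. ¬((¬(p ∧ ¬p) → p) ∧ p), w0   [¬◇-rule on 4 via w0Rw0]
Accessibility: w0Rw0
The negation has an open branch (countermodel exists).

Not valid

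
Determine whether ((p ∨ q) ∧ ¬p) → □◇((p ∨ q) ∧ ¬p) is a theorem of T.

Tableau for the negation ¬(((p ∨ q) ∧ ¬p) → □◇((p ∨ q) ∧ ¬p)):
1. ¬(((p ∨ q) ∧ ¬p) → □◇((p ∨ q) ∧ ¬p)), u
2. (p ∨ q) ∧ ¬p, u   [¬→-rule on 1]
3. ¬□◇((p ∨ q) ∧ ¬p), u   [¬→-rule on 1]
4. p ∨ q, u   [∧-rule on 2]
5. ¬p, u   [∧-rule on 2]
6. q, u   [∨-rule on 4 (branches; this branch)]
7. ¬◇((p ∨ q) ∧ ¬p), v   [¬□-rule on 3: fresh world v, uRv]
8. ¬((p ∨ q) ∧ ¬p), v   [¬◇-rule on 7 via vRv]
9. p, v   [¬∧-rule on 8 (branches; this branch)]
Accessibility: uRu, uRv, vRv
The negation has an open branch (countermodel exists).

Not valid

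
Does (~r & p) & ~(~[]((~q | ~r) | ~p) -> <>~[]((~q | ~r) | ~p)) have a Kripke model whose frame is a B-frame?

Unsatisfiable

1. (~r & p) & ~(~[]((~q | ~r) | ~p) -> <>~[]((~q | ~r) | ~p)), 0
2. ~r & p, 0
3. ~(~[]((~q | ~r) | ~p) -> <>~[]((~q | ~r) | ~p)), 0
4. ~r, 0
5. p, 0
6. ~[]((~q | ~r) | ~p), 0
7. ~<>~[]((~q | ~r) | ~p), 0
8. []((~q | ~r) | ~p), 0
9. (~q | ~r) | ~p, 0
10. ~q | ~r, 0
11. ~((~q | ~r) | ~p), 1
12. ~(~q | ~r), 1
13. p, 1
14. q, 1
15. r, 1
16. []((~q | ~r) | ~p), 1
17. (~q | ~r) | ~p, 1
18. ~q | ~r, 1
19. ~r, 1
Accessibility: 0R0, 0R1, 1R0, 1R1
Branch closes: r and ~r both at 1.
Every branch closes; the branch above is one of them.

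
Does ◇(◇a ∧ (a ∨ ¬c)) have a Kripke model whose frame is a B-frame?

1. ◇(◇a ∧ (a ∨ ¬c)), 0
2. ◇a ∧ (a ∨ ¬c), 1
3. ◇a, 1
4. a ∨ ¬c, 1
5. ¬c, 1
6. a, 2
Accessibility: 0R0, 0R1, 1R0, 1R1, 1R2, 2R1, 2R2

Satisfiable (open branch found)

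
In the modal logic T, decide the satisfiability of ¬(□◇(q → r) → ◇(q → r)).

1. ¬(□◇(q → r) → ◇(q → r)), w0
2. □◇(q → r), w0   [¬→-rule on 1]
3. ¬◇(q → r), w0   [¬→-rule on 1]
4. ◇(q → r), w0   [□-rule on 2 via w0Rw0]
5. ¬(q → r), w0   [¬◇-rule on 3 via w0Rw0]
6. q, w0   [¬→-rule on 5]
7. ¬r, w0   [¬→-rule on 5]
8. q → r, w1   [◇-rule on 4: fresh world w1, w0Rw1]
9. ◇(q → r), w1   [□-rule on 2 via w0Rw1]
10. ¬(q → r), w1   [¬◇-rule on 3 via w0Rw1]
11. q, w1   [¬→-rule on 10]
12. ¬r, w1   [¬→-rule on 10]
13. r, w1   [→-rule on 8 (branches; this branch)]
Accessibility: w0Rw0, w0Rw1, w1Rw1
Branch closes: r and ¬r both at w1.
All branches of the tableau close; one closing branch shown above.

Unsatisfiable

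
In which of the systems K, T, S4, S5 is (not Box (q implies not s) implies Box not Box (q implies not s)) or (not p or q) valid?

S4-tableau for the negation not ((not Box (q implies not s) implies Box not Box (q implies not s)) or (not p or q)):
1. not ((not Box (q implies not s) implies Box not Box (q implies not s)) or (not p or q)), 0
2. not (not Box (q implies not s) implies Box not Box (q implies not s)), 0
3. not (not p or q), 0
4. not Box (q implies not s), 0
5. not Box not Box (q implies not s), 0
6. p, 0
7. not q, 0
8. not (q implies not s), 1
9. q, 1
10. s, 1
11. Box (q implies not s), 2
12. q implies not s, 2
13. not s, 2
Accessibility: 0R0, 0R1, 0R2, 1R1, 2R2
Complete open branch: countermodel on an S4-frame, so not valid in S4, nor in K, T (the same frame is also a K-frame and a T-frame).
S5-tableau for the negation not ((not Box (q implies not s) implies Box not Box (q implies not s)) or (not p or q)):
1. not ((not Box (q implies not s) implies Box not Box (q implies not s)) or (not p or q)), 0
2. not (not Box (q implies not s) implies Box not Box (q implies not s)), 0
3. not (not p or q), 0
4. not Box (q implies not s), 0
5. not Box not Box (q implies not s), 0
6. p, 0
7. not q, 0
8. not (q implies not s), 1
9. q, 1
10. s, 1
11. Box (q implies not s), 2
12. q implies not s, 0
13. q implies not s, 1
14. q implies not s, 2
15. not s, 0
16. not s, 1
Accessibility: 0R0, 0R1, 0R2, 1R0, 1R1, 1R2, 2R0, 2R1, 2R2
Branch closes: s and not s both at 1.
Every branch closes (one shown): valid in S5.

S5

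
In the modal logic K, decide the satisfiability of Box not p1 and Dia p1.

Unsatisfiable (every branch closes)

1. Box not p1 and Dia p1, w0
2. Box not p1, w0   [and-rule on 1]
3. Dia p1, w0   [and-rule on 1]
4. p1, w1   [Dia-rule on 3: fresh world w1, w0Rw1]
5. not p1, w1   [Box-rule on 2 via w0Rw1]
Accessibility: w0Rw1
Branch closes: p1 and not p1 both at w1.
All branches of the tableau close; one closing branch shown above.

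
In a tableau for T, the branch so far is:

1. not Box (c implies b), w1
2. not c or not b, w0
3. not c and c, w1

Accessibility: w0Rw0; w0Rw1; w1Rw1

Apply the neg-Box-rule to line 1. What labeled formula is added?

a fresh world w2 with w1Rw2, and not (c implies b) at w2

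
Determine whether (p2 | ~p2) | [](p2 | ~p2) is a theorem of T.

Valid

Tableau for the negation ~((p2 | ~p2) | [](p2 | ~p2)):
1. ~((p2 | ~p2) | [](p2 | ~p2)), 0
2. ~(p2 | ~p2), 0   [~|-rule on 1]
3. ~[](p2 | ~p2), 0   [~|-rule on 1]
4. ~p2, 0   [~|-rule on 2]
5. p2, 0   [~|-rule on 2]
Accessibility: 0R0
Branch closes: p2 and ~p2 both at 0.
Every branch of the negation's tableau closes; the branch above is one of them.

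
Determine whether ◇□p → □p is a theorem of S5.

Tableau for the negation ¬(◇□p → □p):
1. ¬(◇□p → □p), u
2. ◇□p, u
3. ¬□p, u
4. □p, v
5. p, u
6. p, v
7. ¬p, w
8. p, w
Accessibility: uRu, uRv, uRw, vRu, vRv, vRw, wRu, wRv, wRw
Branch closes: p and ¬p both at w.
Every branch of the negation's tableau closes; the branch above is one of them.

Yes, valid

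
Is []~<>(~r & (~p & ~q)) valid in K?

Tableau for the negation ~[]~<>(~r & (~p & ~q)):
1. ~[]~<>(~r & (~p & ~q)), 0
2. <>(~r & (~p & ~q)), 1
3. ~r & (~p & ~q), 2
4. ~r, 2
5. ~p & ~q, 2
6. ~p, 2
7. ~q, 2
Accessibility: 0R1, 1R2
The negation has an open branch (countermodel exists).

No, not valid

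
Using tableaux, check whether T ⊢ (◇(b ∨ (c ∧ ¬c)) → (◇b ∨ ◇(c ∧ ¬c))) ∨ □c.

Valid in T

Tableau for the negation ¬((◇(b ∨ (c ∧ ¬c)) → (◇b ∨ ◇(c ∧ ¬c))) ∨ □c):
1. ¬((◇(b ∨ (c ∧ ¬c)) → (◇b ∨ ◇(c ∧ ¬c))) ∨ □c), 0
2. ¬(◇(b ∨ (c ∧ ¬c)) → (◇b ∨ ◇(c ∧ ¬c))), 0
3. ¬□c, 0
4. ◇(b ∨ (c ∧ ¬c)), 0
5. ¬(◇b ∨ ◇(c ∧ ¬c)), 0
6. ¬◇b, 0
7. ¬◇(c ∧ ¬c), 0
8. ¬b, 0
9. ¬(c ∧ ¬c), 0
10. c, 0
11. ¬c, 1
12. ¬b, 1
13. ¬(c ∧ ¬c), 1
14. b ∨ (c ∧ ¬c), 2
15. ¬b, 2
16. ¬(c ∧ ¬c), 2
17. c ∧ ¬c, 2
18. c, 2
19. ¬c, 2
Accessibility: 0R0, 0R1, 0R2, 1R1, 2R2
Branch closes: c and ¬c both at 2.
All branches of the negation close; one closing branch shown above.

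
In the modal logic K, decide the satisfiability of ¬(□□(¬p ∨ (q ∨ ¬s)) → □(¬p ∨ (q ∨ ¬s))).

Satisfiable (open branch found)

1. ¬(□□(¬p ∨ (q ∨ ¬s)) → □(¬p ∨ (q ∨ ¬s))), u
2. □□(¬p ∨ (q ∨ ¬s)), u
3. ¬□(¬p ∨ (q ∨ ¬s)), u
4. ¬(¬p ∨ (q ∨ ¬s)), v
5. p, v
6. ¬(q ∨ ¬s), v
7. ¬q, v
8. s, v
9. □(¬p ∨ (q ∨ ¬s)), v
Accessibility: uRv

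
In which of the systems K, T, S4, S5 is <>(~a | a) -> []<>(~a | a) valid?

T, S4, S5

T-tableau for the negation ~(<>(~a | a) -> []<>(~a | a)):
1. ~(<>(~a | a) -> []<>(~a | a)), 0
2. <>(~a | a), 0
3. ~[]<>(~a | a), 0
4. ~a | a, 1
5. a, 1
6. ~<>(~a | a), 2
7. ~(~a | a), 2
8. a, 2
9. ~a, 2
Accessibility: 0R0, 0R1, 0R2, 1R1, 2R2
Branch closes: a and ~a both at 2.
Every branch closes (one shown): valid in T, hence also in S4, S5 (every theorem of T is a theorem of S4 and S5).
K-tableau for the negation ~(<>(~a | a) -> []<>(~a | a)):
1. ~(<>(~a | a) -> []<>(~a | a)), 0
2. <>(~a | a), 0
3. ~[]<>(~a | a), 0
4. ~a | a, 1
5. a, 1
6. ~<>(~a | a), 2
Accessibility: 0R1, 0R2
Complete open branch: countermodel on a K-frame, so not valid in K.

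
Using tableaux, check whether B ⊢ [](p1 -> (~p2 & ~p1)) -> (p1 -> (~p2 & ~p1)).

Tableau for the negation ~([](p1 -> (~p2 & ~p1)) -> (p1 -> (~p2 & ~p1))):
1. ~([](p1 -> (~p2 & ~p1)) -> (p1 -> (~p2 & ~p1))), w0
2. [](p1 -> (~p2 & ~p1)), w0
3. ~(p1 -> (~p2 & ~p1)), w0
4. p1, w0
5. ~(~p2 & ~p1), w0
6. p1 -> (~p2 & ~p1), w0
7. ~p2 & ~p1, w0
8. ~p2, w0
9. ~p1, w0
Accessibility: w0Rw0
Branch closes: p1 and ~p1 both at w0.
Every branch of the negation's tableau closes; the branch above is one of them.

Valid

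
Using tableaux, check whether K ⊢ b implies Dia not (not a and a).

Tableau for the negation not (b implies Dia not (not a and a)):
1. not (b implies Dia not (not a and a)), u
2. b, u   [neg-implies-rule on 1]
3. not Dia not (not a and a), u   [neg-implies-rule on 1]
The negation has an open branch (countermodel exists).

Not valid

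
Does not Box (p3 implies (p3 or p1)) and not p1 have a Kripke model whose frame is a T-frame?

Unsatisfiable

1. not Box (p3 implies (p3 or p1)) and not p1, 0
2. not Box (p3 implies (p3 or p1)), 0
3. not p1, 0
4. not (p3 implies (p3 or p1)), 1
5. p3, 1
6. not (p3 or p1), 1
7. not p3, 1
8. not p1, 1
Accessibility: 0R0, 0R1, 1R1
Branch closes: p3 and not p3 both at 1.
Every branch closes; the branch above is one of them.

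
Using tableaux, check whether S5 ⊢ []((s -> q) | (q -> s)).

Yes, valid

Tableau for the negation ~[]((s -> q) | (q -> s)):
1. ~[]((s -> q) | (q -> s)), w0
2. ~((s -> q) | (q -> s)), w1
3. ~(s -> q), w1
4. ~(q -> s), w1
5. s, w1
6. ~q, w1
7. q, w1
8. ~s, w1
Accessibility: w0Rw0, w0Rw1, w1Rw0, w1Rw1
Branch closes: q and ~q both at w1.
All branches of the negation close; one closing branch shown above.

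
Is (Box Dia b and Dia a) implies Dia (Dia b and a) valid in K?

Yes, valid

Tableau for the negation not ((Box Dia b and Dia a) implies Dia (Dia b and a)):
1. not ((Box Dia b and Dia a) implies Dia (Dia b and a)), u
2. Box Dia b and Dia a, u   [neg-implies-rule on 1]
3. not Dia (Dia b and a), u   [neg-implies-rule on 1]
4. Box Dia b, u   [and-rule on 2]
5. Dia a, u   [and-rule on 2]
6. a, v   [Dia-rule on 5: fresh world v, uRv]
7. not (Dia b and a), v   [neg-Dia-rule on 3 via uRv]
8. Dia b, v   [Box-rule on 4 via uRv]
9. not Dia b, v   [neg-and-rule on 7 (branches; this branch)]
10. b, w   [Dia-rule on 8: fresh world w, vRw]
11. not b, w   [neg-Dia-rule on 9 via vRw]
Accessibility: uRv, vRw
Branch closes: b and not b both at w.
All branches of the negation close; one closing branch shown above.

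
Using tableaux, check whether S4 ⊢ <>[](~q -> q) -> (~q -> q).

Tableau for the negation ~(<>[](~q -> q) -> (~q -> q)):
1. ~(<>[](~q -> q) -> (~q -> q)), w0
2. <>[](~q -> q), w0   [~->-rule on 1]
3. ~(~q -> q), w0   [~->-rule on 1]
4. ~q, w0   [~->-rule on 3]
5. [](~q -> q), w1   [<>-rule on 2: fresh world w1, w0Rw1]
6. ~q -> q, w1   [[]-rule on 5 via w1Rw1]
7. q, w1   [->-rule on 6 (branches; this branch)]
Accessibility: w0Rw0, w0Rw1, w1Rw1
The negation has an open branch (countermodel exists).

Not valid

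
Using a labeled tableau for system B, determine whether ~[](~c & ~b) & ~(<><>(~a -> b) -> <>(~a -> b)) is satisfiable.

1. ~[](~c & ~b) & ~(<><>(~a -> b) -> <>(~a -> b)), w0
2. ~[](~c & ~b), w0
3. ~(<><>(~a -> b) -> <>(~a -> b)), w0
4. <><>(~a -> b), w0
5. ~<>(~a -> b), w0
6. ~(~a -> b), w0
7. ~a, w0
8. ~b, w0
9. ~(~c & ~b), w1
10. ~(~a -> b), w1
11. ~a, w1
12. ~b, w1
13. c, w1
14. <>(~a -> b), w2
15. ~(~a -> b), w2
16. ~a, w2
17. ~b, w2
18. ~a -> b, w3
19. b, w3
Accessibility: w0Rw0, w0Rw1, w0Rw2, w1Rw0, w1Rw1, w2Rw0, w2Rw2, w2Rw3, w3Rw2, w3Rw3

Satisfiable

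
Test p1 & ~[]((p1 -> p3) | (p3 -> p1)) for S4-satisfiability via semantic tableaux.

1. p1 & ~[]((p1 -> p3) | (p3 -> p1)), 0
2. p1, 0   [&-rule on 1]
3. ~[]((p1 -> p3) | (p3 -> p1)), 0   [&-rule on 1]
4. ~((p1 -> p3) | (p3 -> p1)), 1   [~[]-rule on 3: fresh world 1, 0R1]
5. ~(p1 -> p3), 1   [~|-rule on 4]
6. ~(p3 -> p1), 1   [~|-rule on 4]
7. p1, 1   [~->-rule on 5]
8. ~p3, 1   [~->-rule on 5]
9. p3, 1   [~->-rule on 6]
10. ~p1, 1   [~->-rule on 6]
Accessibility: 0R0, 0R1, 1R1
Branch closes: p3 and ~p3 both at 1.
Every branch closes; the branch above is one of them.

Unsatisfiable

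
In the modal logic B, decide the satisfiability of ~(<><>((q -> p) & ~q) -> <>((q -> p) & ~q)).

Yes, satisfiable

1. ~(<><>((q -> p) & ~q) -> <>((q -> p) & ~q)), 0
2. <><>((q -> p) & ~q), 0
3. ~<>((q -> p) & ~q), 0
4. ~((q -> p) & ~q), 0
5. q, 0
6. <>((q -> p) & ~q), 1
7. ~((q -> p) & ~q), 1
8. q, 1
9. (q -> p) & ~q, 2
10. q -> p, 2
11. ~q, 2
12. p, 2
Accessibility: 0R0, 0R1, 1R0, 1R1, 1R2, 2R1, 2R2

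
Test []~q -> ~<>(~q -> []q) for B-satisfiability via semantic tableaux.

1. []~q -> ~<>(~q -> []q), w0
2. ~<>(~q -> []q), w0
3. ~(~q -> []q), w0
4. ~q, w0
5. ~[]q, w0
6. ~q, w1
7. ~(~q -> []q), w1
8. ~[]q, w1
9. ~q, w2
Accessibility: w0Rw0, w0Rw1, w1Rw0, w1Rw1, w1Rw2, w2Rw1, w2Rw2

Satisfiable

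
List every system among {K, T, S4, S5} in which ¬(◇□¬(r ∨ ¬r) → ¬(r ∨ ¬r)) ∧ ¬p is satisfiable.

K-tableau for the formula:
1. ¬(◇□¬(r ∨ ¬r) → ¬(r ∨ ¬r)) ∧ ¬p, w0
2. ¬(◇□¬(r ∨ ¬r) → ¬(r ∨ ¬r)), w0
3. ¬p, w0
4. ◇□¬(r ∨ ¬r), w0
5. r ∨ ¬r, w0
6. ¬r, w0
7. □¬(r ∨ ¬r), w1
Accessibility: w0Rw1
Complete open branch: satisfiable in K.
T-tableau for the formula:
1. ¬(◇□¬(r ∨ ¬r) → ¬(r ∨ ¬r)) ∧ ¬p, w0
2. ¬(◇□¬(r ∨ ¬r) → ¬(r ∨ ¬r)), w0
3. ¬p, w0
4. ◇□¬(r ∨ ¬r), w0
5. r ∨ ¬r, w0
6. ¬r, w0
7. □¬(r ∨ ¬r), w1
8. ¬(r ∨ ¬r), w1
9. ¬r, w1
10. r, w1
Accessibility: w0Rw0, w0Rw1, w1Rw1
Branch closes: r and ¬r both at w1.
Every branch closes (one shown): unsatisfiable in T, hence also in S4, S5 (every S4/S5-frame is a T-frame).

K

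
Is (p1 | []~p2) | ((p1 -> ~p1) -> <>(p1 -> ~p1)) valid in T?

Valid in T

Tableau for the negation ~((p1 | []~p2) | ((p1 -> ~p1) -> <>(p1 -> ~p1))):
1. ~((p1 | []~p2) | ((p1 -> ~p1) -> <>(p1 -> ~p1))), u
2. ~(p1 | []~p2), u
3. ~((p1 -> ~p1) -> <>(p1 -> ~p1)), u
4. ~p1, u
5. ~[]~p2, u
6. p1 -> ~p1, u
7. ~<>(p1 -> ~p1), u
8. ~(p1 -> ~p1), u
9. p1, u
Accessibility: uRu
Branch closes: p1 and ~p1 both at u.
All branches of the negation close; one closing branch shown above.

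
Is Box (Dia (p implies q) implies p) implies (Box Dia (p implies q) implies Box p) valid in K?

Yes, valid

Tableau for the negation not (Box (Dia (p implies q) implies p) implies (Box Dia (p implies q) implies Box p)):
1. not (Box (Dia (p implies q) implies p) implies (Box Dia (p implies q) implies Box p)), 0
2. Box (Dia (p implies q) implies p), 0
3. not (Box Dia (p implies q) implies Box p), 0
4. Box Dia (p implies q), 0
5. not Box p, 0
6. not p, 1
7. Dia (p implies q) implies p, 1
8. Dia (p implies q), 1
9. not Dia (p implies q), 1
10. p implies q, 2
11. not (p implies q), 2
12. p, 2
13. not q, 2
14. q, 2
Accessibility: 0R1, 1R2
Branch closes: q and not q both at 2.
All branches of the negation close; one closing branch shown above.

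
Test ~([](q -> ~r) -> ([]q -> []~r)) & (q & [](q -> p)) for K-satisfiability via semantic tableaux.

1. ~([](q -> ~r) -> ([]q -> []~r)) & (q & [](q -> p)), 0
2. ~([](q -> ~r) -> ([]q -> []~r)), 0
3. q & [](q -> p), 0
4. [](q -> ~r), 0
5. ~([]q -> []~r), 0
6. q, 0
7. [](q -> p), 0
8. []q, 0
9. ~[]~r, 0
10. r, 1
11. q -> ~r, 1
12. q -> p, 1
13. q, 1
14. ~r, 1
Accessibility: 0R1
Branch closes: r and ~r both at 1.
(One branch shown.) All branches close.

No, unsatisfiable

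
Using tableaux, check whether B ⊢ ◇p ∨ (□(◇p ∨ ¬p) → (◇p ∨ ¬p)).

Tableau for the negation ¬(◇p ∨ (□(◇p ∨ ¬p) → (◇p ∨ ¬p))):
1. ¬(◇p ∨ (□(◇p ∨ ¬p) → (◇p ∨ ¬p))), w0
2. ¬◇p, w0
3. ¬(□(◇p ∨ ¬p) → (◇p ∨ ¬p)), w0
4. □(◇p ∨ ¬p), w0
5. ¬(◇p ∨ ¬p), w0
6. p, w0
7. ¬p, w0
Accessibility: w0Rw0
Branch closes: p and ¬p both at w0.
Every branch of the negation's tableau closes; the branch above is one of them.

Valid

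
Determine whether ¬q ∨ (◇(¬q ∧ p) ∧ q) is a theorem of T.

Invalid (countermodel exists)

Tableau for the negation ¬(¬q ∨ (◇(¬q ∧ p) ∧ q)):
1. ¬(¬q ∨ (◇(¬q ∧ p) ∧ q)), 0
2. q, 0
3. ¬(◇(¬q ∧ p) ∧ q), 0
4. ¬◇(¬q ∧ p), 0
5. ¬(¬q ∧ p), 0
6. ¬p, 0
Accessibility: 0R0
The negation has an open branch (countermodel exists).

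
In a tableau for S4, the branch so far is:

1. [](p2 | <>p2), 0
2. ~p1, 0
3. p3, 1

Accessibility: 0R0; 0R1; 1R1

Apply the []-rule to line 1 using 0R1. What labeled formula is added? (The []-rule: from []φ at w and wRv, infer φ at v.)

p2 | <>p2, 1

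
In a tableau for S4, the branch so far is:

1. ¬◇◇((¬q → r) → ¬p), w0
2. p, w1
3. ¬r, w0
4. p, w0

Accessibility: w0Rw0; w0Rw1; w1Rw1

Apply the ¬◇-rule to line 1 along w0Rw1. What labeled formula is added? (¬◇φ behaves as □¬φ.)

¬◇((¬q → r) → ¬p), w1

¬◇φ behaves as □¬φ: propagate the negated body to each accessible world.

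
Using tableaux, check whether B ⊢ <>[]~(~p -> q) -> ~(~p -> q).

Yes, valid

Tableau for the negation ~(<>[]~(~p -> q) -> ~(~p -> q)):
1. ~(<>[]~(~p -> q) -> ~(~p -> q)), 0
2. <>[]~(~p -> q), 0
3. ~p -> q, 0
4. q, 0
5. []~(~p -> q), 1
6. ~(~p -> q), 0
7. ~p, 0
8. ~q, 0
Accessibility: 0R0, 0R1, 1R0, 1R1
Branch closes: q and ~q both at 0.
Every branch of the negation's tableau closes; the branch above is one of them.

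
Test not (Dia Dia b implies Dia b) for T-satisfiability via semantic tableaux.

1. not (Dia Dia b implies Dia b), w0
2. Dia Dia b, w0
3. not Dia b, w0
4. not b, w0
5. Dia b, w1
6. not b, w1
7. b, w2
Accessibility: w0Rw0, w0Rw1, w1Rw1, w1Rw2, w2Rw2

Satisfiable (open branch found)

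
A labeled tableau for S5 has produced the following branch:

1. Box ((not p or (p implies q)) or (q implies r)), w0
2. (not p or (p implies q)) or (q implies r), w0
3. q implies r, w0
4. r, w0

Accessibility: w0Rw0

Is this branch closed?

There is no literal clash: for every atom and world, at most one sign appears.

Open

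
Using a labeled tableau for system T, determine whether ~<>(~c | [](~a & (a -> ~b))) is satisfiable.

Satisfiable

1. ~<>(~c | [](~a & (a -> ~b))), w0
2. ~(~c | [](~a & (a -> ~b))), w0
3. c, w0
4. ~[](~a & (a -> ~b)), w0
5. ~(~a & (a -> ~b)), w1
6. ~(~c | [](~a & (a -> ~b))), w1
7. c, w1
8. ~[](~a & (a -> ~b)), w1
9. ~(a -> ~b), w1
10. a, w1
11. b, w1
12. ~(~a & (a -> ~b)), w2
13. ~(a -> ~b), w2
14. a, w2
15. b, w2
Accessibility: w0Rw0, w0Rw1, w1Rw1, w1Rw2, w2Rw2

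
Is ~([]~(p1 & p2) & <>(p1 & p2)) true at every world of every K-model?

Valid

Tableau for the negation []~(p1 & p2) & <>(p1 & p2):
1. []~(p1 & p2) & <>(p1 & p2), w0
2. []~(p1 & p2), w0
3. <>(p1 & p2), w0
4. p1 & p2, w1
5. p1, w1
6. p2, w1
7. ~(p1 & p2), w1
8. ~p2, w1
Accessibility: w0Rw1
Branch closes: p2 and ~p2 both at w1.
Every branch of the negation's tableau closes; the branch above is one of them.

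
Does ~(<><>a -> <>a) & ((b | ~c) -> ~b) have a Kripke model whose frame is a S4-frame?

Unsatisfiable (every branch closes)

1. ~(<><>a -> <>a) & ((b | ~c) -> ~b), u
2. ~(<><>a -> <>a), u
3. (b | ~c) -> ~b, u
4. <><>a, u
5. ~<>a, u
6. ~a, u
7. ~(b | ~c), u
8. ~b, u
9. c, u
10. <>a, v
11. ~a, v
12. a, w
13. ~a, w
Accessibility: uRu, uRv, uRw, vRv, vRw, wRw
Branch closes: a and ~a both at w.
Every branch closes; the branch above is one of them.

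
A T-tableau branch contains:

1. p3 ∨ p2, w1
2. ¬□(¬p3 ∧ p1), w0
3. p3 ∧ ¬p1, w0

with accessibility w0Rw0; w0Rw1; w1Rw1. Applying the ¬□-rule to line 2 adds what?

a fresh world w2 with w0Rw2, and ¬(¬p3 ∧ p1) at w2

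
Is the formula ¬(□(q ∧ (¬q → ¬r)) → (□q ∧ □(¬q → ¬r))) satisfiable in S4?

No, unsatisfiable

1. ¬(□(q ∧ (¬q → ¬r)) → (□q ∧ □(¬q → ¬r))), w0
2. □(q ∧ (¬q → ¬r)), w0
3. ¬(□q ∧ □(¬q → ¬r)), w0
4. q ∧ (¬q → ¬r), w0
5. q, w0
6. ¬q → ¬r, w0
7. ¬□(¬q → ¬r), w0
8. ¬r, w0
9. ¬(¬q → ¬r), w1
10. ¬q, w1
11. r, w1
12. q ∧ (¬q → ¬r), w1
13. q, w1
14. ¬q → ¬r, w1
Accessibility: w0Rw0, w0Rw1, w1Rw1
Branch closes: q and ¬q both at w1.
Every branch closes; the branch above is one of them.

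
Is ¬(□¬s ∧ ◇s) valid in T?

Tableau for the negation □¬s ∧ ◇s:
1. □¬s ∧ ◇s, 0
2. □¬s, 0
3. ◇s, 0
4. ¬s, 0
5. s, 1
6. ¬s, 1
Accessibility: 0R0, 0R1, 1R1
Branch closes: s and ¬s both at 1.
Every branch of the negation's tableau closes; the branch above is one of them.

Yes, valid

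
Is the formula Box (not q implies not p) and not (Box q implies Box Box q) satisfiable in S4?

1. Box (not q implies not p) and not (Box q implies Box Box q), u
2. Box (not q implies not p), u
3. not (Box q implies Box Box q), u
4. Box q, u
5. not Box Box q, u
6. not q implies not p, u
7. q, u
8. not p, u
9. not Box q, v
10. not q implies not p, v
11. q, v
12. not p, v
13. not q, w
14. not q implies not p, w
15. q, w
Accessibility: uRu, uRv, uRw, vRv, vRw, wRw
Branch closes: q and not q both at w.
(One branch shown.) All branches close.

No, unsatisfiable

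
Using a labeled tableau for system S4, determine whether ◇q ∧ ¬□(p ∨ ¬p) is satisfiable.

1. ◇q ∧ ¬□(p ∨ ¬p), 0
2. ◇q, 0   [∧-rule on 1]
3. ¬□(p ∨ ¬p), 0   [∧-rule on 1]
4. q, 1   [◇-rule on 2: fresh world 1, 0R1]
5. ¬(p ∨ ¬p), 2   [¬□-rule on 3: fresh world 2, 0R2]
6. ¬p, 2   [¬∨-rule on 5]
7. p, 2   [¬∨-rule on 5]
Accessibility: 0R0, 0R1, 0R2, 1R1, 2R2
Branch closes: p and ¬p both at 2.
All branches of the tableau close; one closing branch shown above.

Unsatisfiable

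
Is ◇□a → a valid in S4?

Invalid (countermodel exists)

Tableau for the negation ¬(◇□a → a):
1. ¬(◇□a → a), w0
2. ◇□a, w0
3. ¬a, w0
4. □a, w1
5. a, w1
Accessibility: w0Rw0, w0Rw1, w1Rw1
The negation has an open branch (countermodel exists).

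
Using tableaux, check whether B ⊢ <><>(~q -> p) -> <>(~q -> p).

Not valid

Tableau for the negation ~(<><>(~q -> p) -> <>(~q -> p)):
1. ~(<><>(~q -> p) -> <>(~q -> p)), 0
2. <><>(~q -> p), 0   [~->-rule on 1]
3. ~<>(~q -> p), 0   [~->-rule on 1]
4. ~(~q -> p), 0   [~<>-rule on 3 via 0R0]
5. ~q, 0   [~->-rule on 4]
6. ~p, 0   [~->-rule on 4]
7. <>(~q -> p), 1   [<>-rule on 2: fresh world 1, 0R1]
8. ~(~q -> p), 1   [~<>-rule on 3 via 0R1]
9. ~q, 1   [~->-rule on 8]
10. ~p, 1   [~->-rule on 8]
11. ~q -> p, 2   [<>-rule on 7: fresh world 2, 1R2]
12. p, 2   [->-rule on 11 (branches; this branch)]
Accessibility: 0R0, 0R1, 1R0, 1R1, 1R2, 2R1, 2R2
The negation has an open branch (countermodel exists).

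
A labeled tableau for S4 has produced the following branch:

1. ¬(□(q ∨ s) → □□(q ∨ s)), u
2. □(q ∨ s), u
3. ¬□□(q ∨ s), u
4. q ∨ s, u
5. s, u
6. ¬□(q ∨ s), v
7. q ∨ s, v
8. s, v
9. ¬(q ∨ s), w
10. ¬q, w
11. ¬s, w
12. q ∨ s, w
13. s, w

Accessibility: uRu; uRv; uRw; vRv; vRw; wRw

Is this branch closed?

Both s and ¬s appear at w.

Closed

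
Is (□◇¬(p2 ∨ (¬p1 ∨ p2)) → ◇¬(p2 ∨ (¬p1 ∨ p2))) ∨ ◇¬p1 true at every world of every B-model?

Valid in B

Tableau for the negation ¬((□◇¬(p2 ∨ (¬p1 ∨ p2)) → ◇¬(p2 ∨ (¬p1 ∨ p2))) ∨ ◇¬p1):
1. ¬((□◇¬(p2 ∨ (¬p1 ∨ p2)) → ◇¬(p2 ∨ (¬p1 ∨ p2))) ∨ ◇¬p1), 0
2. ¬(□◇¬(p2 ∨ (¬p1 ∨ p2)) → ◇¬(p2 ∨ (¬p1 ∨ p2))), 0
3. ¬◇¬p1, 0
4. □◇¬(p2 ∨ (¬p1 ∨ p2)), 0
5. ¬◇¬(p2 ∨ (¬p1 ∨ p2)), 0
6. p1, 0
7. ◇¬(p2 ∨ (¬p1 ∨ p2)), 0
8. p2 ∨ (¬p1 ∨ p2), 0
9. ¬p1 ∨ p2, 0
10. p2, 0
11. ¬(p2 ∨ (¬p1 ∨ p2)), 1
12. ¬p2, 1
13. ¬(¬p1 ∨ p2), 1
14. p1, 1
15. ◇¬(p2 ∨ (¬p1 ∨ p2)), 1
16. p2 ∨ (¬p1 ∨ p2), 1
17. ¬p1 ∨ p2, 1
18. p2, 1
Accessibility: 0R0, 0R1, 1R0, 1R1
Branch closes: p2 and ¬p2 both at 1.
Every branch of the negation's tableau closes; the branch above is one of them.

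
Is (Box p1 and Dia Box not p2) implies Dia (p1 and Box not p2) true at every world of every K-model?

Tableau for the negation not ((Box p1 and Dia Box not p2) implies Dia (p1 and Box not p2)):
1. not ((Box p1 and Dia Box not p2) implies Dia (p1 and Box not p2)), 0
2. Box p1 and Dia Box not p2, 0   [neg-implies-rule on 1]
3. not Dia (p1 and Box not p2), 0   [neg-implies-rule on 1]
4. Box p1, 0   [and-rule on 2]
5. Dia Box not p2, 0   [and-rule on 2]
6. Box not p2, 1   [Dia-rule on 5: fresh world 1, 0R1]
7. not (p1 and Box not p2), 1   [neg-Dia-rule on 3 via 0R1]
8. p1, 1   [Box-rule on 4 via 0R1]
9. not Box not p2, 1   [neg-and-rule on 7 (branches; this branch)]
10. p2, 2   [neg-Box-rule on 9: fresh world 2, 1R2]
11. not p2, 2   [Box-rule on 6 via 1R2]
Accessibility: 0R1, 1R2
Branch closes: p2 and not p2 both at 2.
All branches of the negation close; one closing branch shown above.

Valid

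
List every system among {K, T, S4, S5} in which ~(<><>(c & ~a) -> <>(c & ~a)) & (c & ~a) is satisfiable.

T-tableau for the formula:
1. ~(<><>(c & ~a) -> <>(c & ~a)) & (c & ~a), 0
2. ~(<><>(c & ~a) -> <>(c & ~a)), 0   [&-rule on 1]
3. c & ~a, 0   [&-rule on 1]
4. <><>(c & ~a), 0   [~->-rule on 2]
5. ~<>(c & ~a), 0   [~->-rule on 2]
6. c, 0   [&-rule on 3]
7. ~a, 0   [&-rule on 3]
8. ~(c & ~a), 0   [~<>-rule on 5 via 0R0]
9. a, 0   [~&-rule on 8 (branches; this branch)]
Accessibility: 0R0
Branch closes: a and ~a both at 0.
Every branch closes (one shown): unsatisfiable in T, hence also in S4, S5 (every S4/S5-frame is a T-frame).
K-tableau for the formula:
1. ~(<><>(c & ~a) -> <>(c & ~a)) & (c & ~a), 0
2. ~(<><>(c & ~a) -> <>(c & ~a)), 0   [&-rule on 1]
3. c & ~a, 0   [&-rule on 1]
4. <><>(c & ~a), 0   [~->-rule on 2]
5. ~<>(c & ~a), 0   [~->-rule on 2]
6. c, 0   [&-rule on 3]
7. ~a, 0   [&-rule on 3]
8. <>(c & ~a), 1   [<>-rule on 4: fresh world 1, 0R1]
9. ~(c & ~a), 1   [~<>-rule on 5 via 0R1]
10. a, 1   [~&-rule on 9 (branches; this branch)]
11. c & ~a, 2   [<>-rule on 8: fresh world 2, 1R2]
12. c, 2   [&-rule on 11]
13. ~a, 2   [&-rule on 11]
Accessibility: 0R1, 1R2
Complete open branch: satisfiable in K.

K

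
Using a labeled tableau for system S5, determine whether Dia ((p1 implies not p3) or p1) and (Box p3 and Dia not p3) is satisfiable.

Unsatisfiable (every branch closes)

1. Dia ((p1 implies not p3) or p1) and (Box p3 and Dia not p3), 0
2. Dia ((p1 implies not p3) or p1), 0
3. Box p3 and Dia not p3, 0
4. Box p3, 0
5. Dia not p3, 0
6. p3, 0
7. (p1 implies not p3) or p1, 1
8. p3, 1
9. p1 implies not p3, 1
10. not p1, 1
11. not p3, 2
12. p3, 2
Accessibility: 0R0, 0R1, 0R2, 1R0, 1R1, 1R2, 2R0, 2R1, 2R2
Branch closes: p3 and not p3 both at 2.
(One branch shown.) All branches close.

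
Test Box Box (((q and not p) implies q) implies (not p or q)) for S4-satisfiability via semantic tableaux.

1. Box Box (((q and not p) implies q) implies (not p or q)), u
2. Box (((q and not p) implies q) implies (not p or q)), u
3. ((q and not p) implies q) implies (not p or q), u
4. not p or q, u
5. q, u
Accessibility: uRu

Satisfiable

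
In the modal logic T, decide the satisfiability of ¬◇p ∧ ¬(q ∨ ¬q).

1. ¬◇p ∧ ¬(q ∨ ¬q), u
2. ¬◇p, u
3. ¬(q ∨ ¬q), u
4. ¬q, u
5. q, u
Accessibility: uRu
Branch closes: q and ¬q both at u.
(One branch shown.) All branches close.

No, unsatisfiable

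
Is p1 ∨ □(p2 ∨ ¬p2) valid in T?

Valid

Tableau for the negation ¬(p1 ∨ □(p2 ∨ ¬p2)):
1. ¬(p1 ∨ □(p2 ∨ ¬p2)), 0
2. ¬p1, 0   [¬∨-rule on 1]
3. ¬□(p2 ∨ ¬p2), 0   [¬∨-rule on 1]
4. ¬(p2 ∨ ¬p2), 1   [¬□-rule on 3: fresh world 1, 0R1]
5. ¬p2, 1   [¬∨-rule on 4]
6. p2, 1   [¬∨-rule on 4]
Accessibility: 0R0, 0R1, 1R1
Branch closes: p2 and ¬p2 both at 1.
Every branch of the negation's tableau closes; the branch above is one of them.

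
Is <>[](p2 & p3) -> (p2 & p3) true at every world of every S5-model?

Valid

Tableau for the negation ~(<>[](p2 & p3) -> (p2 & p3)):
1. ~(<>[](p2 & p3) -> (p2 & p3)), 0
2. <>[](p2 & p3), 0
3. ~(p2 & p3), 0
4. ~p3, 0
5. [](p2 & p3), 1
6. p2 & p3, 0
7. p2, 0
8. p3, 0
Accessibility: 0R0, 0R1, 1R0, 1R1
Branch closes: p3 and ~p3 both at 0.
Every branch of the negation's tableau closes; the branch above is one of them.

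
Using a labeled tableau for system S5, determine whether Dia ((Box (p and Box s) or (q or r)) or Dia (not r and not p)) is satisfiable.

Satisfiable (open branch found)

1. Dia ((Box (p and Box s) or (q or r)) or Dia (not r and not p)), u
2. (Box (p and Box s) or (q or r)) or Dia (not r and not p), v
3. Dia (not r and not p), v
4. not r and not p, w
5. not r, w
6. not p, w
Accessibility: uRu, uRv, uRw, vRu, vRv, vRw, wRu, wRv, wRw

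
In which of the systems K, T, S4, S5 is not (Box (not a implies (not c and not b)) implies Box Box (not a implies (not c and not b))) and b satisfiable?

T-tableau for the formula:
1. not (Box (not a implies (not c and not b)) implies Box Box (not a implies (not c and not b))) and b, w0
2. not (Box (not a implies (not c and not b)) implies Box Box (not a implies (not c and not b))), w0
3. b, w0
4. Box (not a implies (not c and not b)), w0
5. not Box Box (not a implies (not c and not b)), w0
6. not a implies (not c and not b), w0
7. a, w0
8. not Box (not a implies (not c and not b)), w1
9. not a implies (not c and not b), w1
10. not c and not b, w1
11. not c, w1
12. not b, w1
13. not (not a implies (not c and not b)), w2
14. not a, w2
15. not (not c and not b), w2
16. b, w2
Accessibility: w0Rw0, w0Rw1, w1Rw1, w1Rw2, w2Rw2
Complete open branch: satisfiable in T, hence also in K (this T-model is also a K-model).
S4-tableau for the formula:
1. not (Box (not a implies (not c and not b)) implies Box Box (not a implies (not c and not b))) and b, w0
2. not (Box (not a implies (not c and not b)) implies Box Box (not a implies (not c and not b))), w0
3. b, w0
4. Box (not a implies (not c and not b)), w0
5. not Box Box (not a implies (not c and not b)), w0
6. not a implies (not c and not b), w0
7. a, w0
8. not Box (not a implies (not c and not b)), w1
9. not a implies (not c and not b), w1
10. not c and not b, w1
11. not c, w1
12. not b, w1
13. not (not a implies (not c and not b)), w2
14. not a, w2
15. not (not c and not b), w2
16. not a implies (not c and not b), w2
17. b, w2
18. not c and not b, w2
19. not c, w2
20. not b, w2
Accessibility: w0Rw0, w0Rw1, w0Rw2, w1Rw1, w1Rw2, w2Rw2
Branch closes: b and not b both at w2.
Every branch closes (one shown): unsatisfiable in S4, hence also in S5 (every S5-frame is an S4-frame).

K, T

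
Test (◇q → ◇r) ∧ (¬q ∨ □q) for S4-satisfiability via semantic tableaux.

Yes, satisfiable

1. (◇q → ◇r) ∧ (¬q ∨ □q), w0
2. ◇q → ◇r, w0
3. ¬q ∨ □q, w0
4. ◇r, w0
5. □q, w0
6. q, w0
7. r, w1
8. q, w1
Accessibility: w0Rw0, w0Rw1, w1Rw1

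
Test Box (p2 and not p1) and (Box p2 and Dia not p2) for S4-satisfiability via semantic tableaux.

No, unsatisfiable

1. Box (p2 and not p1) and (Box p2 and Dia not p2), w0
2. Box (p2 and not p1), w0
3. Box p2 and Dia not p2, w0
4. Box p2, w0
5. Dia not p2, w0
6. p2 and not p1, w0
7. p2, w0
8. not p1, w0
9. not p2, w1
10. p2 and not p1, w1
11. p2, w1
12. not p1, w1
Accessibility: w0Rw0, w0Rw1, w1Rw1
Branch closes: p2 and not p2 both at w1.
All branches of the tableau close; one closing branch shown above.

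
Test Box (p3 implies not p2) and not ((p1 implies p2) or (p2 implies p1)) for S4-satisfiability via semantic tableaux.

Unsatisfiable (every branch closes)

1. Box (p3 implies not p2) and not ((p1 implies p2) or (p2 implies p1)), u
2. Box (p3 implies not p2), u
3. not ((p1 implies p2) or (p2 implies p1)), u
4. not (p1 implies p2), u
5. not (p2 implies p1), u
6. p1, u
7. not p2, u
8. p2, u
9. not p1, u
Accessibility: uRu
Branch closes: p2 and not p2 both at u.
(One branch shown.) All branches close.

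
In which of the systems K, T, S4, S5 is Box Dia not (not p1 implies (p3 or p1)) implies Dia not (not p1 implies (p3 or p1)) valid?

T-tableau for the negation not (Box Dia not (not p1 implies (p3 or p1)) implies Dia not (not p1 implies (p3 or p1))):
1. not (Box Dia not (not p1 implies (p3 or p1)) implies Dia not (not p1 implies (p3 or p1))), 0
2. Box Dia not (not p1 implies (p3 or p1)), 0
3. not Dia not (not p1 implies (p3 or p1)), 0
4. Dia not (not p1 implies (p3 or p1)), 0
5. not p1 implies (p3 or p1), 0
6. p3 or p1, 0
7. p1, 0
8. not (not p1 implies (p3 or p1)), 1
9. not p1, 1
10. not (p3 or p1), 1
11. not p3, 1
12. Dia not (not p1 implies (p3 or p1)), 1
13. not p1 implies (p3 or p1), 1
14. p3 or p1, 1
15. p1, 1
Accessibility: 0R0, 0R1, 1R1
Branch closes: p1 and not p1 both at 1.
Every branch closes (one shown): valid in T, hence also in S4, S5 (every theorem of T is a theorem of S4 and S5).
K-tableau for the negation not (Box Dia not (not p1 implies (p3 or p1)) implies Dia not (not p1 implies (p3 or p1))):
1. not (Box Dia not (not p1 implies (p3 or p1)) implies Dia not (not p1 implies (p3 or p1))), 0
2. Box Dia not (not p1 implies (p3 or p1)), 0
3. not Dia not (not p1 implies (p3 or p1)), 0
Complete open branch: countermodel on a K-frame, so not valid in K.

T, S4, S5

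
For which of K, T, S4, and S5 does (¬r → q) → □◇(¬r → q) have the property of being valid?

S5

S4-tableau for the negation ¬((¬r → q) → □◇(¬r → q)):
1. ¬((¬r → q) → □◇(¬r → q)), u
2. ¬r → q, u   [¬→-rule on 1]
3. ¬□◇(¬r → q), u   [¬→-rule on 1]
4. q, u   [→-rule on 2 (branches; this branch)]
5. ¬◇(¬r → q), v   [¬□-rule on 3: fresh world v, uRv]
6. ¬(¬r → q), v   [¬◇-rule on 5 via vRv]
7. ¬r, v   [¬→-rule on 6]
8. ¬q, v   [¬→-rule on 6]
Accessibility: uRu, uRv, vRv
Complete open branch: countermodel on an S4-frame, so not valid in S4, nor in K, T (the same frame is also a K-frame and a T-frame).
S5-tableau for the negation ¬((¬r → q) → □◇(¬r → q)):
1. ¬((¬r → q) → □◇(¬r → q)), u
2. ¬r → q, u   [¬→-rule on 1]
3. ¬□◇(¬r → q), u   [¬→-rule on 1]
4. q, u   [→-rule on 2 (branches; this branch)]
5. ¬◇(¬r → q), v   [¬□-rule on 3: fresh world v, uRv]
6. ¬(¬r → q), u   [¬◇-rule on 5 via vRu]
7. ¬r, u   [¬→-rule on 6]
8. ¬q, u   [¬→-rule on 6]
Accessibility: uRu, uRv, vRu, vRv
Branch closes: q and ¬q both at u.
Every branch closes (one shown): valid in S5.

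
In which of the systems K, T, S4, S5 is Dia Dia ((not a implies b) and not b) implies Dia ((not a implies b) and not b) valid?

S4, S5

S4-tableau for the negation not (Dia Dia ((not a implies b) and not b) implies Dia ((not a implies b) and not b)):
1. not (Dia Dia ((not a implies b) and not b) implies Dia ((not a implies b) and not b)), w0
2. Dia Dia ((not a implies b) and not b), w0
3. not Dia ((not a implies b) and not b), w0
4. not ((not a implies b) and not b), w0
5. not (not a implies b), w0
6. not a, w0
7. not b, w0
8. Dia ((not a implies b) and not b), w1
9. not ((not a implies b) and not b), w1
10. not (not a implies b), w1
11. not a, w1
12. not b, w1
13. (not a implies b) and not b, w2
14. not a implies b, w2
15. not b, w2
16. not ((not a implies b) and not b), w2
17. a, w2
18. not (not a implies b), w2
19. not a, w2
Accessibility: w0Rw0, w0Rw1, w0Rw2, w1Rw1, w1Rw2, w2Rw2
Branch closes: a and not a both at w2.
Every branch closes (one shown): valid in S4, hence also in S5 (every theorem of S4 is a theorem of S5).
T-tableau for the negation not (Dia Dia ((not a implies b) and not b) implies Dia ((not a implies b) and not b)):
1. not (Dia Dia ((not a implies b) and not b) implies Dia ((not a implies b) and not b)), w0
2. Dia Dia ((not a implies b) and not b), w0
3. not Dia ((not a implies b) and not b), w0
4. not ((not a implies b) and not b), w0
5. b, w0
6. Dia ((not a implies b) and not b), w1
7. not ((not a implies b) and not b), w1
8. b, w1
9. (not a implies b) and not b, w2
10. not a implies b, w2
11. not b, w2
12. a, w2
Accessibility: w0Rw0, w0Rw1, w1Rw1, w1Rw2, w2Rw2
Complete open branch: countermodel on a T-frame, so not valid in T, nor in K (the same frame is also a K-frame).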